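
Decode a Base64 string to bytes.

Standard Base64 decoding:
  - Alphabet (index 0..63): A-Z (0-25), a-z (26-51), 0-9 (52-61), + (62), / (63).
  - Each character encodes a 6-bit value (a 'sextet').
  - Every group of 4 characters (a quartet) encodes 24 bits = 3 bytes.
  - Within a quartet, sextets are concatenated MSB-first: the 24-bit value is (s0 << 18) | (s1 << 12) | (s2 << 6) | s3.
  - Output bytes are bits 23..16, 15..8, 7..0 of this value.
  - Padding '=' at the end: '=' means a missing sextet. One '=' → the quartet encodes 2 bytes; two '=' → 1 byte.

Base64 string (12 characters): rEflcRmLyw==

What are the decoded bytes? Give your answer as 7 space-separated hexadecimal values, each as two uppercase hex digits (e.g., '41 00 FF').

Answer: AC 47 E5 71 19 8B CB

Derivation:
After char 0 ('r'=43): chars_in_quartet=1 acc=0x2B bytes_emitted=0
After char 1 ('E'=4): chars_in_quartet=2 acc=0xAC4 bytes_emitted=0
After char 2 ('f'=31): chars_in_quartet=3 acc=0x2B11F bytes_emitted=0
After char 3 ('l'=37): chars_in_quartet=4 acc=0xAC47E5 -> emit AC 47 E5, reset; bytes_emitted=3
After char 4 ('c'=28): chars_in_quartet=1 acc=0x1C bytes_emitted=3
After char 5 ('R'=17): chars_in_quartet=2 acc=0x711 bytes_emitted=3
After char 6 ('m'=38): chars_in_quartet=3 acc=0x1C466 bytes_emitted=3
After char 7 ('L'=11): chars_in_quartet=4 acc=0x71198B -> emit 71 19 8B, reset; bytes_emitted=6
After char 8 ('y'=50): chars_in_quartet=1 acc=0x32 bytes_emitted=6
After char 9 ('w'=48): chars_in_quartet=2 acc=0xCB0 bytes_emitted=6
Padding '==': partial quartet acc=0xCB0 -> emit CB; bytes_emitted=7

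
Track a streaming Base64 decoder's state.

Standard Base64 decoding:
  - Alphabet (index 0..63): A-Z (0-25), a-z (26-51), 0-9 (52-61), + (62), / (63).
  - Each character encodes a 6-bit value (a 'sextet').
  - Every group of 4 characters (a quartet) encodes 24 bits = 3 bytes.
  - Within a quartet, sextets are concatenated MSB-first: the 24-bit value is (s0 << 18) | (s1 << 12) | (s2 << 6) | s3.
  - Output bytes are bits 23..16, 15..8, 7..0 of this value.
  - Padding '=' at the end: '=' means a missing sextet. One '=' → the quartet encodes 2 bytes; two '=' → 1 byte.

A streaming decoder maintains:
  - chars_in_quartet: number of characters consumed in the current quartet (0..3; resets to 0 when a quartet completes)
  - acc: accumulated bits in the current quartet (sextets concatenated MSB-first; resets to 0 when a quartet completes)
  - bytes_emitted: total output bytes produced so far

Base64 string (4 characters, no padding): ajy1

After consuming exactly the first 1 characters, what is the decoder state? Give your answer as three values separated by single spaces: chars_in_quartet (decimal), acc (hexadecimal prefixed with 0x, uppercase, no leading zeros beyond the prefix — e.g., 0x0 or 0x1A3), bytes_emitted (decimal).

Answer: 1 0x1A 0

Derivation:
After char 0 ('a'=26): chars_in_quartet=1 acc=0x1A bytes_emitted=0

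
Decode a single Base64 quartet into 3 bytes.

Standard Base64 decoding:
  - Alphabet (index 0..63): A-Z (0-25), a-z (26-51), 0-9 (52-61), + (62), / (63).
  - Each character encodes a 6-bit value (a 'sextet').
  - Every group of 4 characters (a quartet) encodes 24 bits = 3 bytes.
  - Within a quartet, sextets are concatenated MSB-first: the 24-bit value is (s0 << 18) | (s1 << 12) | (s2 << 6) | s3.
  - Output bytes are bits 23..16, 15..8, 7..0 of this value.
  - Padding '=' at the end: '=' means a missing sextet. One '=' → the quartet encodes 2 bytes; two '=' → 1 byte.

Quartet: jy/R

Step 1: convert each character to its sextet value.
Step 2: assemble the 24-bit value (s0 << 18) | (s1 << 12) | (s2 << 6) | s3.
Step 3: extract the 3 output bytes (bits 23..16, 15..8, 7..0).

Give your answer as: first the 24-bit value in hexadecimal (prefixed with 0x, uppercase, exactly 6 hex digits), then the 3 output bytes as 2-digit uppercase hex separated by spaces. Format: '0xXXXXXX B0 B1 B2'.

Sextets: j=35, y=50, /=63, R=17
24-bit: (35<<18) | (50<<12) | (63<<6) | 17
      = 0x8C0000 | 0x032000 | 0x000FC0 | 0x000011
      = 0x8F2FD1
Bytes: (v>>16)&0xFF=8F, (v>>8)&0xFF=2F, v&0xFF=D1

Answer: 0x8F2FD1 8F 2F D1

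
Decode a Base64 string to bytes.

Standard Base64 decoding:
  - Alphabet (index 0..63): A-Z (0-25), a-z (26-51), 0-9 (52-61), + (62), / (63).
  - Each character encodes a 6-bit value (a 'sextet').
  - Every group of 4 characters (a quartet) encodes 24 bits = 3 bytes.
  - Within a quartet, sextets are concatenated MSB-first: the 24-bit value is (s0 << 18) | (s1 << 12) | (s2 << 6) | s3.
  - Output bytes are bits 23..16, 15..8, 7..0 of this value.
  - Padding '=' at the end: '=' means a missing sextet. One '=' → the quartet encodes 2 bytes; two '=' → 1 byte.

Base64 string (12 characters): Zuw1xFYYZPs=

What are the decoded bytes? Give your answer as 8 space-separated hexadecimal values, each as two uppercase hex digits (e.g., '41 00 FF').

After char 0 ('Z'=25): chars_in_quartet=1 acc=0x19 bytes_emitted=0
After char 1 ('u'=46): chars_in_quartet=2 acc=0x66E bytes_emitted=0
After char 2 ('w'=48): chars_in_quartet=3 acc=0x19BB0 bytes_emitted=0
After char 3 ('1'=53): chars_in_quartet=4 acc=0x66EC35 -> emit 66 EC 35, reset; bytes_emitted=3
After char 4 ('x'=49): chars_in_quartet=1 acc=0x31 bytes_emitted=3
After char 5 ('F'=5): chars_in_quartet=2 acc=0xC45 bytes_emitted=3
After char 6 ('Y'=24): chars_in_quartet=3 acc=0x31158 bytes_emitted=3
After char 7 ('Y'=24): chars_in_quartet=4 acc=0xC45618 -> emit C4 56 18, reset; bytes_emitted=6
After char 8 ('Z'=25): chars_in_quartet=1 acc=0x19 bytes_emitted=6
After char 9 ('P'=15): chars_in_quartet=2 acc=0x64F bytes_emitted=6
After char 10 ('s'=44): chars_in_quartet=3 acc=0x193EC bytes_emitted=6
Padding '=': partial quartet acc=0x193EC -> emit 64 FB; bytes_emitted=8

Answer: 66 EC 35 C4 56 18 64 FB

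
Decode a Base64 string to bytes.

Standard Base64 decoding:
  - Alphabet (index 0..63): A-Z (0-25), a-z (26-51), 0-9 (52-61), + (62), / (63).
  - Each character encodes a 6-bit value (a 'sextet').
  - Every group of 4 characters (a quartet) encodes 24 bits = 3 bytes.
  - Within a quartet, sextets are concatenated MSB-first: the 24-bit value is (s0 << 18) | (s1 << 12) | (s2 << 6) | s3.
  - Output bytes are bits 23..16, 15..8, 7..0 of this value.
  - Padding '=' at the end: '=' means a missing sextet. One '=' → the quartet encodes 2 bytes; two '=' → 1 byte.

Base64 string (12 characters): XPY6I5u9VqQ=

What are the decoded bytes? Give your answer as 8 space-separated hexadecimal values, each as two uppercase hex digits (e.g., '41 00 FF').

After char 0 ('X'=23): chars_in_quartet=1 acc=0x17 bytes_emitted=0
After char 1 ('P'=15): chars_in_quartet=2 acc=0x5CF bytes_emitted=0
After char 2 ('Y'=24): chars_in_quartet=3 acc=0x173D8 bytes_emitted=0
After char 3 ('6'=58): chars_in_quartet=4 acc=0x5CF63A -> emit 5C F6 3A, reset; bytes_emitted=3
After char 4 ('I'=8): chars_in_quartet=1 acc=0x8 bytes_emitted=3
After char 5 ('5'=57): chars_in_quartet=2 acc=0x239 bytes_emitted=3
After char 6 ('u'=46): chars_in_quartet=3 acc=0x8E6E bytes_emitted=3
After char 7 ('9'=61): chars_in_quartet=4 acc=0x239BBD -> emit 23 9B BD, reset; bytes_emitted=6
After char 8 ('V'=21): chars_in_quartet=1 acc=0x15 bytes_emitted=6
After char 9 ('q'=42): chars_in_quartet=2 acc=0x56A bytes_emitted=6
After char 10 ('Q'=16): chars_in_quartet=3 acc=0x15A90 bytes_emitted=6
Padding '=': partial quartet acc=0x15A90 -> emit 56 A4; bytes_emitted=8

Answer: 5C F6 3A 23 9B BD 56 A4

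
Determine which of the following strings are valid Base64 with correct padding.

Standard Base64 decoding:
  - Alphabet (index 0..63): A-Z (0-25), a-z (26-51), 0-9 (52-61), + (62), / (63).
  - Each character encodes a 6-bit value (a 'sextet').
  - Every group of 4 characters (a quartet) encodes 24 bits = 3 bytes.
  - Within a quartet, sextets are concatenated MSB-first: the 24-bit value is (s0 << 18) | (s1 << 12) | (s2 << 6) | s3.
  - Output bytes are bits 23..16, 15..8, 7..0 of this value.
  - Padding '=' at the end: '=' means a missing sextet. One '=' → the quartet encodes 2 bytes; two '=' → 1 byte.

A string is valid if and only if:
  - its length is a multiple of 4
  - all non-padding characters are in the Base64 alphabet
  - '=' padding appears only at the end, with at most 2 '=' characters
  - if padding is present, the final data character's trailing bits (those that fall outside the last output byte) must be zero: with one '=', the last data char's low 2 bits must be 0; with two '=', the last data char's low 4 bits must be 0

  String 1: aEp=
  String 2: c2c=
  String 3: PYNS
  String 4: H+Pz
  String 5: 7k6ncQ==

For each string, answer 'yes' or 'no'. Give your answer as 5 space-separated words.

String 1: 'aEp=' → invalid (bad trailing bits)
String 2: 'c2c=' → valid
String 3: 'PYNS' → valid
String 4: 'H+Pz' → valid
String 5: '7k6ncQ==' → valid

Answer: no yes yes yes yes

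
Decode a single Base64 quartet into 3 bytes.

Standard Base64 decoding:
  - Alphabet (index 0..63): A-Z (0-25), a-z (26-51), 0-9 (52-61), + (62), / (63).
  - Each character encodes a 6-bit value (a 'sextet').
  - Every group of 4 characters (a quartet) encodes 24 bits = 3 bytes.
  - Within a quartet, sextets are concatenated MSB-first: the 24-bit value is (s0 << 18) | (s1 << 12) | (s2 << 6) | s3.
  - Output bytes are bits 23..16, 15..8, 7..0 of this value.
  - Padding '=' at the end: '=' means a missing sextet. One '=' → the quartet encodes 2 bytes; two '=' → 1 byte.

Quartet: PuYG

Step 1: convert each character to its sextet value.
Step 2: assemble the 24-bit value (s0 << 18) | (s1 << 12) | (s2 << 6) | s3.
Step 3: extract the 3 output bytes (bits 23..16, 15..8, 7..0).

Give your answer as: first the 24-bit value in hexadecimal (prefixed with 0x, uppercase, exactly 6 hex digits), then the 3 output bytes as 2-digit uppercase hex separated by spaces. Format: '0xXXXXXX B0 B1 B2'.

Answer: 0x3EE606 3E E6 06

Derivation:
Sextets: P=15, u=46, Y=24, G=6
24-bit: (15<<18) | (46<<12) | (24<<6) | 6
      = 0x3C0000 | 0x02E000 | 0x000600 | 0x000006
      = 0x3EE606
Bytes: (v>>16)&0xFF=3E, (v>>8)&0xFF=E6, v&0xFF=06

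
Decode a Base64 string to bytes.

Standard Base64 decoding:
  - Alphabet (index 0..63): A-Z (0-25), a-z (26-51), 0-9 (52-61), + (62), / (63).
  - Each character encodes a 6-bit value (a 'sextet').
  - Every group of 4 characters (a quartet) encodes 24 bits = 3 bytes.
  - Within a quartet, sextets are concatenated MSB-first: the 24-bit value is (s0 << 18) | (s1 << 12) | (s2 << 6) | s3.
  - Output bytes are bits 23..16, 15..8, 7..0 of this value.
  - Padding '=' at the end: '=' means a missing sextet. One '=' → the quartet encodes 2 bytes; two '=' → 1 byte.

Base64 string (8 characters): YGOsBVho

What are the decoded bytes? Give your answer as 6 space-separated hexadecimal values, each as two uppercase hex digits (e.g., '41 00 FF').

After char 0 ('Y'=24): chars_in_quartet=1 acc=0x18 bytes_emitted=0
After char 1 ('G'=6): chars_in_quartet=2 acc=0x606 bytes_emitted=0
After char 2 ('O'=14): chars_in_quartet=3 acc=0x1818E bytes_emitted=0
After char 3 ('s'=44): chars_in_quartet=4 acc=0x6063AC -> emit 60 63 AC, reset; bytes_emitted=3
After char 4 ('B'=1): chars_in_quartet=1 acc=0x1 bytes_emitted=3
After char 5 ('V'=21): chars_in_quartet=2 acc=0x55 bytes_emitted=3
After char 6 ('h'=33): chars_in_quartet=3 acc=0x1561 bytes_emitted=3
After char 7 ('o'=40): chars_in_quartet=4 acc=0x55868 -> emit 05 58 68, reset; bytes_emitted=6

Answer: 60 63 AC 05 58 68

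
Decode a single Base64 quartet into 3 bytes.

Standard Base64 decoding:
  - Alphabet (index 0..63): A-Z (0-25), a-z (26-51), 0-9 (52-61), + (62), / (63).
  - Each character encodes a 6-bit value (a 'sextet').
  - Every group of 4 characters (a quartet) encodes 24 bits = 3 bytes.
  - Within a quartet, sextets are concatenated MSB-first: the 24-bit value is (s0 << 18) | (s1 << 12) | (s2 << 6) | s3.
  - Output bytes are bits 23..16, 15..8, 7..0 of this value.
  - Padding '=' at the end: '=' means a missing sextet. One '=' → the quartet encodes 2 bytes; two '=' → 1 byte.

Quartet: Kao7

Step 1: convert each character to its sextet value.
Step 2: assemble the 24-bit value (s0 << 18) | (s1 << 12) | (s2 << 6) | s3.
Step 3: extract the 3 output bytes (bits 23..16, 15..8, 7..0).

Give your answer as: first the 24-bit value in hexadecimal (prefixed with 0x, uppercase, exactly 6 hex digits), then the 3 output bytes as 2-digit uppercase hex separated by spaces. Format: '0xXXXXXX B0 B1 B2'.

Sextets: K=10, a=26, o=40, 7=59
24-bit: (10<<18) | (26<<12) | (40<<6) | 59
      = 0x280000 | 0x01A000 | 0x000A00 | 0x00003B
      = 0x29AA3B
Bytes: (v>>16)&0xFF=29, (v>>8)&0xFF=AA, v&0xFF=3B

Answer: 0x29AA3B 29 AA 3B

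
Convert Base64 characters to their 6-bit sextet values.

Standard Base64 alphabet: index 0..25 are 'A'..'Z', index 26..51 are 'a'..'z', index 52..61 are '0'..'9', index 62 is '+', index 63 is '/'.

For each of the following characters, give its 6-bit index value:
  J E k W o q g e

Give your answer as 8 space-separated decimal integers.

'J': A..Z range, ord('J') − ord('A') = 9
'E': A..Z range, ord('E') − ord('A') = 4
'k': a..z range, 26 + ord('k') − ord('a') = 36
'W': A..Z range, ord('W') − ord('A') = 22
'o': a..z range, 26 + ord('o') − ord('a') = 40
'q': a..z range, 26 + ord('q') − ord('a') = 42
'g': a..z range, 26 + ord('g') − ord('a') = 32
'e': a..z range, 26 + ord('e') − ord('a') = 30

Answer: 9 4 36 22 40 42 32 30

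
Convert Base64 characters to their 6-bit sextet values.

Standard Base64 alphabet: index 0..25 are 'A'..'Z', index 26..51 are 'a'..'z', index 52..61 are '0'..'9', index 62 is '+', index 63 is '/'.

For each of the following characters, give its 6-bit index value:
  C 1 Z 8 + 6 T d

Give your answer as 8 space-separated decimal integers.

'C': A..Z range, ord('C') − ord('A') = 2
'1': 0..9 range, 52 + ord('1') − ord('0') = 53
'Z': A..Z range, ord('Z') − ord('A') = 25
'8': 0..9 range, 52 + ord('8') − ord('0') = 60
'+': index 62
'6': 0..9 range, 52 + ord('6') − ord('0') = 58
'T': A..Z range, ord('T') − ord('A') = 19
'd': a..z range, 26 + ord('d') − ord('a') = 29

Answer: 2 53 25 60 62 58 19 29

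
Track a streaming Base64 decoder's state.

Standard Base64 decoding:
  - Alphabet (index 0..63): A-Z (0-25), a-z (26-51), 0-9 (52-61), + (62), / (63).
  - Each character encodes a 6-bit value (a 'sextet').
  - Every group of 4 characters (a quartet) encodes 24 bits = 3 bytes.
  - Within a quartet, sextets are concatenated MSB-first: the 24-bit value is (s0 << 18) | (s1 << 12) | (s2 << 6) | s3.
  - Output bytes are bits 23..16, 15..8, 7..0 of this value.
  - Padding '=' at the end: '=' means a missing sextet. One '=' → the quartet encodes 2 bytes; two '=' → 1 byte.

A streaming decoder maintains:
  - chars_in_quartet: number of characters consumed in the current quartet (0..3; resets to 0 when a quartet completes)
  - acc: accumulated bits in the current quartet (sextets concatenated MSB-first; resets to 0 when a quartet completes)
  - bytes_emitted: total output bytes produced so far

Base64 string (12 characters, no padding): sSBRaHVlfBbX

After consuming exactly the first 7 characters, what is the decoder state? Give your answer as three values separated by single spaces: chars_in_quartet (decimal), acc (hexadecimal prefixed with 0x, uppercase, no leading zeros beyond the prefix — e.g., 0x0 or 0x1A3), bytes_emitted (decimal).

After char 0 ('s'=44): chars_in_quartet=1 acc=0x2C bytes_emitted=0
After char 1 ('S'=18): chars_in_quartet=2 acc=0xB12 bytes_emitted=0
After char 2 ('B'=1): chars_in_quartet=3 acc=0x2C481 bytes_emitted=0
After char 3 ('R'=17): chars_in_quartet=4 acc=0xB12051 -> emit B1 20 51, reset; bytes_emitted=3
After char 4 ('a'=26): chars_in_quartet=1 acc=0x1A bytes_emitted=3
After char 5 ('H'=7): chars_in_quartet=2 acc=0x687 bytes_emitted=3
After char 6 ('V'=21): chars_in_quartet=3 acc=0x1A1D5 bytes_emitted=3

Answer: 3 0x1A1D5 3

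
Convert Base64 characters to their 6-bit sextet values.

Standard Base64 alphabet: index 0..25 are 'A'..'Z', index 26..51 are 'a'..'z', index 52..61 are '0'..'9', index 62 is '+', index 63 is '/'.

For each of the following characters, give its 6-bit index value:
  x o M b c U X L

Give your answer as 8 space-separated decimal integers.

Answer: 49 40 12 27 28 20 23 11

Derivation:
'x': a..z range, 26 + ord('x') − ord('a') = 49
'o': a..z range, 26 + ord('o') − ord('a') = 40
'M': A..Z range, ord('M') − ord('A') = 12
'b': a..z range, 26 + ord('b') − ord('a') = 27
'c': a..z range, 26 + ord('c') − ord('a') = 28
'U': A..Z range, ord('U') − ord('A') = 20
'X': A..Z range, ord('X') − ord('A') = 23
'L': A..Z range, ord('L') − ord('A') = 11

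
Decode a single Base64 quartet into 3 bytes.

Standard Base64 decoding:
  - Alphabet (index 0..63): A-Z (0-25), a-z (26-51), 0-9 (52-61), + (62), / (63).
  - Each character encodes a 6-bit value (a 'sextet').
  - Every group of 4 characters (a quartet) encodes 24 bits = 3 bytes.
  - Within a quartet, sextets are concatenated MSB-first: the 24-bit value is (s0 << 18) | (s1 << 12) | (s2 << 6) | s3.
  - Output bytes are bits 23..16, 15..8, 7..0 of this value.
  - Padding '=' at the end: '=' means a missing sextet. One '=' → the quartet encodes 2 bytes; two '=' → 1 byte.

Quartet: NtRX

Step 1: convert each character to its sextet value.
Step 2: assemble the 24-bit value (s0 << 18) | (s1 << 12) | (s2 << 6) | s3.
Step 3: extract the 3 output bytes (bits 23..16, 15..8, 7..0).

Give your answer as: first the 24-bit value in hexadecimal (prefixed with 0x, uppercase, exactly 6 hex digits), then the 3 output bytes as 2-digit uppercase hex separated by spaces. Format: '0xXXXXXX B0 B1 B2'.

Answer: 0x36D457 36 D4 57

Derivation:
Sextets: N=13, t=45, R=17, X=23
24-bit: (13<<18) | (45<<12) | (17<<6) | 23
      = 0x340000 | 0x02D000 | 0x000440 | 0x000017
      = 0x36D457
Bytes: (v>>16)&0xFF=36, (v>>8)&0xFF=D4, v&0xFF=57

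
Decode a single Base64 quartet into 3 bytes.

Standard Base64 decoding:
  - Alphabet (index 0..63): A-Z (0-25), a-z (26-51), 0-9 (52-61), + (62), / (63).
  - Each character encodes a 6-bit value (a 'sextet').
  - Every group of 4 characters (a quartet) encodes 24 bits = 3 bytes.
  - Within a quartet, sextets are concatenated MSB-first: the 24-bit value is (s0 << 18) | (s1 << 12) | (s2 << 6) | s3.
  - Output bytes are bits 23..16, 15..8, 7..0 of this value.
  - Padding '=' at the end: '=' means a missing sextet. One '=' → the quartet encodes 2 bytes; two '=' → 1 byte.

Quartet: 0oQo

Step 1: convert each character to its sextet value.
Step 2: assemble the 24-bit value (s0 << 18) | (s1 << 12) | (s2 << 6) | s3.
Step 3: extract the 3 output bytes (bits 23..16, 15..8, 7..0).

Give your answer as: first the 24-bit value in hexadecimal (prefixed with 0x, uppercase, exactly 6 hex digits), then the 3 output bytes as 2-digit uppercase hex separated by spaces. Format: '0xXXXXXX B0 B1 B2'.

Sextets: 0=52, o=40, Q=16, o=40
24-bit: (52<<18) | (40<<12) | (16<<6) | 40
      = 0xD00000 | 0x028000 | 0x000400 | 0x000028
      = 0xD28428
Bytes: (v>>16)&0xFF=D2, (v>>8)&0xFF=84, v&0xFF=28

Answer: 0xD28428 D2 84 28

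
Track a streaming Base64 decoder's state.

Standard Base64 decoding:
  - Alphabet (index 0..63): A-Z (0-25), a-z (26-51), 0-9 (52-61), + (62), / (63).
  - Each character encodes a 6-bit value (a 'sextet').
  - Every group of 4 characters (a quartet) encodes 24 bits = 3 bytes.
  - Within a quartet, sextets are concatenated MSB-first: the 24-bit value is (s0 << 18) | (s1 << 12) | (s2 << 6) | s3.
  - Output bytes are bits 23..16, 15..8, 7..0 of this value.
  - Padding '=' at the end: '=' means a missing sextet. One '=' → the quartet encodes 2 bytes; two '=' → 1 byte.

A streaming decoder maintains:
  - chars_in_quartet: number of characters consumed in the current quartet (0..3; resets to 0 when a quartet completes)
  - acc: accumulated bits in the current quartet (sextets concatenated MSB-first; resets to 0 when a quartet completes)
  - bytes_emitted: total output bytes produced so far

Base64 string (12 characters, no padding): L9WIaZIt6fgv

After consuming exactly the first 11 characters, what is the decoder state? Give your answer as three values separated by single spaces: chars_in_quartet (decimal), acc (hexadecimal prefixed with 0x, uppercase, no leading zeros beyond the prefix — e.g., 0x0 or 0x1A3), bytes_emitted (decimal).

Answer: 3 0x3A7E0 6

Derivation:
After char 0 ('L'=11): chars_in_quartet=1 acc=0xB bytes_emitted=0
After char 1 ('9'=61): chars_in_quartet=2 acc=0x2FD bytes_emitted=0
After char 2 ('W'=22): chars_in_quartet=3 acc=0xBF56 bytes_emitted=0
After char 3 ('I'=8): chars_in_quartet=4 acc=0x2FD588 -> emit 2F D5 88, reset; bytes_emitted=3
After char 4 ('a'=26): chars_in_quartet=1 acc=0x1A bytes_emitted=3
After char 5 ('Z'=25): chars_in_quartet=2 acc=0x699 bytes_emitted=3
After char 6 ('I'=8): chars_in_quartet=3 acc=0x1A648 bytes_emitted=3
After char 7 ('t'=45): chars_in_quartet=4 acc=0x69922D -> emit 69 92 2D, reset; bytes_emitted=6
After char 8 ('6'=58): chars_in_quartet=1 acc=0x3A bytes_emitted=6
After char 9 ('f'=31): chars_in_quartet=2 acc=0xE9F bytes_emitted=6
After char 10 ('g'=32): chars_in_quartet=3 acc=0x3A7E0 bytes_emitted=6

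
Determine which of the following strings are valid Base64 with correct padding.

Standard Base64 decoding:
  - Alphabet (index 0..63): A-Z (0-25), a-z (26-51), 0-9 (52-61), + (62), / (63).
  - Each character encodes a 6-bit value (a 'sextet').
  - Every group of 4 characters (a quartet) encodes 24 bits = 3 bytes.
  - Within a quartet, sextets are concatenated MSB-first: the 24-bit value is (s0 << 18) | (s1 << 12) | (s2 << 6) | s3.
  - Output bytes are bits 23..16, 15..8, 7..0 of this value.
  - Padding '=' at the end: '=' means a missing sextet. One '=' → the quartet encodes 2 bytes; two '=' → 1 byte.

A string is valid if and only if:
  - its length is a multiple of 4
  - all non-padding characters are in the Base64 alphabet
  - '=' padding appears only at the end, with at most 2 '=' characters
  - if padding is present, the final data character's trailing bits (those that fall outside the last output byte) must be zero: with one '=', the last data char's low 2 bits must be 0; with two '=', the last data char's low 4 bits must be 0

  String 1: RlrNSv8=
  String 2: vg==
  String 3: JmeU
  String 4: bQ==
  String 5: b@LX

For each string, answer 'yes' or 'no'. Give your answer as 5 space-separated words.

String 1: 'RlrNSv8=' → valid
String 2: 'vg==' → valid
String 3: 'JmeU' → valid
String 4: 'bQ==' → valid
String 5: 'b@LX' → invalid (bad char(s): ['@'])

Answer: yes yes yes yes no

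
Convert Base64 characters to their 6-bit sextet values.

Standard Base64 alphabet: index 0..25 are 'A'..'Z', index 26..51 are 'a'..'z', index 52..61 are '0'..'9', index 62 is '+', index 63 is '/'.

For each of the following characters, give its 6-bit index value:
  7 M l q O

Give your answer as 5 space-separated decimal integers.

Answer: 59 12 37 42 14

Derivation:
'7': 0..9 range, 52 + ord('7') − ord('0') = 59
'M': A..Z range, ord('M') − ord('A') = 12
'l': a..z range, 26 + ord('l') − ord('a') = 37
'q': a..z range, 26 + ord('q') − ord('a') = 42
'O': A..Z range, ord('O') − ord('A') = 14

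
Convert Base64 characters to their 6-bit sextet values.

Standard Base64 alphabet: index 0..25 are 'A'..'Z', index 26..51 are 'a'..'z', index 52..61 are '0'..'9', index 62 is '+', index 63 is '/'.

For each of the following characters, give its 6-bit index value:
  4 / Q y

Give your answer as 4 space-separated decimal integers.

'4': 0..9 range, 52 + ord('4') − ord('0') = 56
'/': index 63
'Q': A..Z range, ord('Q') − ord('A') = 16
'y': a..z range, 26 + ord('y') − ord('a') = 50

Answer: 56 63 16 50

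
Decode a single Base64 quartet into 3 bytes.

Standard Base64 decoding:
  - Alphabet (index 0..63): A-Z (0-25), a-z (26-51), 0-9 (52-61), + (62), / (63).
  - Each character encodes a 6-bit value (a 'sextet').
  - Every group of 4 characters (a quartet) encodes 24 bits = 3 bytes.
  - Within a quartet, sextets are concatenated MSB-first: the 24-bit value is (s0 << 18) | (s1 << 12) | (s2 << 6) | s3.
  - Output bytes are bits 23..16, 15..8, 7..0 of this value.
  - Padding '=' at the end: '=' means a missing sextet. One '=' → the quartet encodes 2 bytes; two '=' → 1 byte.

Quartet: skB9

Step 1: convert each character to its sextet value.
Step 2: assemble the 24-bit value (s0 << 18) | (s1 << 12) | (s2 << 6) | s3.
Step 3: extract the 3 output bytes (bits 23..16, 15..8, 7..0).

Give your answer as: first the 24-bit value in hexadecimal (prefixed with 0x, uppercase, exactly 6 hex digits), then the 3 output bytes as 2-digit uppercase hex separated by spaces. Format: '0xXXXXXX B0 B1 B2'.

Sextets: s=44, k=36, B=1, 9=61
24-bit: (44<<18) | (36<<12) | (1<<6) | 61
      = 0xB00000 | 0x024000 | 0x000040 | 0x00003D
      = 0xB2407D
Bytes: (v>>16)&0xFF=B2, (v>>8)&0xFF=40, v&0xFF=7D

Answer: 0xB2407D B2 40 7D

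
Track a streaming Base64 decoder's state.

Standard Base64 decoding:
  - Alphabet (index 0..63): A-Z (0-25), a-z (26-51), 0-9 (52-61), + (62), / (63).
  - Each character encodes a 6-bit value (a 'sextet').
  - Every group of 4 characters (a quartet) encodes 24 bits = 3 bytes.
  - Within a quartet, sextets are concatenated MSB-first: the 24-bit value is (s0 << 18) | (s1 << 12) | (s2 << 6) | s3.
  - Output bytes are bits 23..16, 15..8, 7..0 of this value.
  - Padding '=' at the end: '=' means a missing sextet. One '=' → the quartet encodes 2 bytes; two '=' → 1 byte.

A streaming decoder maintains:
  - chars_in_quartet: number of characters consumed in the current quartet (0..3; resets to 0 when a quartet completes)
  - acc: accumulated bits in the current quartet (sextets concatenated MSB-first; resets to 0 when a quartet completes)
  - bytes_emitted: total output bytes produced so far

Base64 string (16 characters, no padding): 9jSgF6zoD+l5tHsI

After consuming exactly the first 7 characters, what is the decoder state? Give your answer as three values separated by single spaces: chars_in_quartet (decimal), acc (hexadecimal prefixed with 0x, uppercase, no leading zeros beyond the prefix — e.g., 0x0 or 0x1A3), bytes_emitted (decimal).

After char 0 ('9'=61): chars_in_quartet=1 acc=0x3D bytes_emitted=0
After char 1 ('j'=35): chars_in_quartet=2 acc=0xF63 bytes_emitted=0
After char 2 ('S'=18): chars_in_quartet=3 acc=0x3D8D2 bytes_emitted=0
After char 3 ('g'=32): chars_in_quartet=4 acc=0xF634A0 -> emit F6 34 A0, reset; bytes_emitted=3
After char 4 ('F'=5): chars_in_quartet=1 acc=0x5 bytes_emitted=3
After char 5 ('6'=58): chars_in_quartet=2 acc=0x17A bytes_emitted=3
After char 6 ('z'=51): chars_in_quartet=3 acc=0x5EB3 bytes_emitted=3

Answer: 3 0x5EB3 3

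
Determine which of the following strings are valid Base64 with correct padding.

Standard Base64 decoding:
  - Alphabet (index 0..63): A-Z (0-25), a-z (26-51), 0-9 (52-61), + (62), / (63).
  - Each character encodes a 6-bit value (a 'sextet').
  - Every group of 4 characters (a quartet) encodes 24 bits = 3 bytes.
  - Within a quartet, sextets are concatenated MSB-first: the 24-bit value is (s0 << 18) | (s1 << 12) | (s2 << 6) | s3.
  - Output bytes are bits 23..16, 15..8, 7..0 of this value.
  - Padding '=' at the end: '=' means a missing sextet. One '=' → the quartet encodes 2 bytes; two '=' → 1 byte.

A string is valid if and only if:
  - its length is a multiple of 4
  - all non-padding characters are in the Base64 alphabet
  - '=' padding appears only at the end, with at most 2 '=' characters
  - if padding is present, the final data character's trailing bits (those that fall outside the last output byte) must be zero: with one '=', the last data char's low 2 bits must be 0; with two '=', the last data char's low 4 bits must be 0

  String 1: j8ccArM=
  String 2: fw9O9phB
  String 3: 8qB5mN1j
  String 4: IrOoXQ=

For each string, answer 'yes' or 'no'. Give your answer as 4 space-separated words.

String 1: 'j8ccArM=' → valid
String 2: 'fw9O9phB' → valid
String 3: '8qB5mN1j' → valid
String 4: 'IrOoXQ=' → invalid (len=7 not mult of 4)

Answer: yes yes yes no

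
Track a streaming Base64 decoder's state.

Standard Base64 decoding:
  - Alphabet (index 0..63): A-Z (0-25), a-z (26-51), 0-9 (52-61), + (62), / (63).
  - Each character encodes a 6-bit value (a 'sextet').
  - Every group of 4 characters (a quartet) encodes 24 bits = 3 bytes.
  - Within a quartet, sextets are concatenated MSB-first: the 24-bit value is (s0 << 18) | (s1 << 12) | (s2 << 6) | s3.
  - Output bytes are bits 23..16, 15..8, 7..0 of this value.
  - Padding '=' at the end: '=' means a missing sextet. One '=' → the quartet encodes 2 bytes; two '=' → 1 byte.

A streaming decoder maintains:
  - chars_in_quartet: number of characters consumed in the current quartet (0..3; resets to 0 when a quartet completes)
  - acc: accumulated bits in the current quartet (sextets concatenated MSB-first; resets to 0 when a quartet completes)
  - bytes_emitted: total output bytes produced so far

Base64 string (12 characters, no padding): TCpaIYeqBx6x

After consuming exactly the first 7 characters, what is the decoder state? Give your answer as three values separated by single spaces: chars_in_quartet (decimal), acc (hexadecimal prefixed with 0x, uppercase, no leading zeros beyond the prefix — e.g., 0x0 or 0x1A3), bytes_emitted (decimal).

After char 0 ('T'=19): chars_in_quartet=1 acc=0x13 bytes_emitted=0
After char 1 ('C'=2): chars_in_quartet=2 acc=0x4C2 bytes_emitted=0
After char 2 ('p'=41): chars_in_quartet=3 acc=0x130A9 bytes_emitted=0
After char 3 ('a'=26): chars_in_quartet=4 acc=0x4C2A5A -> emit 4C 2A 5A, reset; bytes_emitted=3
After char 4 ('I'=8): chars_in_quartet=1 acc=0x8 bytes_emitted=3
After char 5 ('Y'=24): chars_in_quartet=2 acc=0x218 bytes_emitted=3
After char 6 ('e'=30): chars_in_quartet=3 acc=0x861E bytes_emitted=3

Answer: 3 0x861E 3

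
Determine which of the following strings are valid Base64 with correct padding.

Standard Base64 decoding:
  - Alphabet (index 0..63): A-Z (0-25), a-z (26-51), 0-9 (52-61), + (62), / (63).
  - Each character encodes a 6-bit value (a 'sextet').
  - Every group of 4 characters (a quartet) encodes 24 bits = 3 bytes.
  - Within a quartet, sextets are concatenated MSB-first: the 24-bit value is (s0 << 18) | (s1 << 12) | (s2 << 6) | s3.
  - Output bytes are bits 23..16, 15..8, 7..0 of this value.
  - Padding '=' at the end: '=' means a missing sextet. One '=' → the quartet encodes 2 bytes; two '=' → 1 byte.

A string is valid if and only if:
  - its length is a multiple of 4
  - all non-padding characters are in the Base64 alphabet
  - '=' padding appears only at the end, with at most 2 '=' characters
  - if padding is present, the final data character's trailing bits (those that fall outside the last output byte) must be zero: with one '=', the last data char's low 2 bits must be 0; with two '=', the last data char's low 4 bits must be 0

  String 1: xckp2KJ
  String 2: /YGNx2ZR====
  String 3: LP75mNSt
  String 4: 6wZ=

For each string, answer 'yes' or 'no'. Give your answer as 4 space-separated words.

String 1: 'xckp2KJ' → invalid (len=7 not mult of 4)
String 2: '/YGNx2ZR====' → invalid (4 pad chars (max 2))
String 3: 'LP75mNSt' → valid
String 4: '6wZ=' → invalid (bad trailing bits)

Answer: no no yes no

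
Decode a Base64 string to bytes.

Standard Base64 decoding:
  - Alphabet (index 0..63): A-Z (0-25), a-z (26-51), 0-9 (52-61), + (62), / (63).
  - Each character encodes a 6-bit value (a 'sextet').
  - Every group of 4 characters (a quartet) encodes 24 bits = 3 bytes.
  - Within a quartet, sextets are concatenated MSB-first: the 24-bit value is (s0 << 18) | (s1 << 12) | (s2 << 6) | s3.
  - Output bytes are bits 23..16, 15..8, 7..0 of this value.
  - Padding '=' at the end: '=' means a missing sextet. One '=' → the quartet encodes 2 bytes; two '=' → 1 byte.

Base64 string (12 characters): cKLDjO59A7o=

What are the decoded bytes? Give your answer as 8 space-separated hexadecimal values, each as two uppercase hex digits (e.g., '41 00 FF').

After char 0 ('c'=28): chars_in_quartet=1 acc=0x1C bytes_emitted=0
After char 1 ('K'=10): chars_in_quartet=2 acc=0x70A bytes_emitted=0
After char 2 ('L'=11): chars_in_quartet=3 acc=0x1C28B bytes_emitted=0
After char 3 ('D'=3): chars_in_quartet=4 acc=0x70A2C3 -> emit 70 A2 C3, reset; bytes_emitted=3
After char 4 ('j'=35): chars_in_quartet=1 acc=0x23 bytes_emitted=3
After char 5 ('O'=14): chars_in_quartet=2 acc=0x8CE bytes_emitted=3
After char 6 ('5'=57): chars_in_quartet=3 acc=0x233B9 bytes_emitted=3
After char 7 ('9'=61): chars_in_quartet=4 acc=0x8CEE7D -> emit 8C EE 7D, reset; bytes_emitted=6
After char 8 ('A'=0): chars_in_quartet=1 acc=0x0 bytes_emitted=6
After char 9 ('7'=59): chars_in_quartet=2 acc=0x3B bytes_emitted=6
After char 10 ('o'=40): chars_in_quartet=3 acc=0xEE8 bytes_emitted=6
Padding '=': partial quartet acc=0xEE8 -> emit 03 BA; bytes_emitted=8

Answer: 70 A2 C3 8C EE 7D 03 BA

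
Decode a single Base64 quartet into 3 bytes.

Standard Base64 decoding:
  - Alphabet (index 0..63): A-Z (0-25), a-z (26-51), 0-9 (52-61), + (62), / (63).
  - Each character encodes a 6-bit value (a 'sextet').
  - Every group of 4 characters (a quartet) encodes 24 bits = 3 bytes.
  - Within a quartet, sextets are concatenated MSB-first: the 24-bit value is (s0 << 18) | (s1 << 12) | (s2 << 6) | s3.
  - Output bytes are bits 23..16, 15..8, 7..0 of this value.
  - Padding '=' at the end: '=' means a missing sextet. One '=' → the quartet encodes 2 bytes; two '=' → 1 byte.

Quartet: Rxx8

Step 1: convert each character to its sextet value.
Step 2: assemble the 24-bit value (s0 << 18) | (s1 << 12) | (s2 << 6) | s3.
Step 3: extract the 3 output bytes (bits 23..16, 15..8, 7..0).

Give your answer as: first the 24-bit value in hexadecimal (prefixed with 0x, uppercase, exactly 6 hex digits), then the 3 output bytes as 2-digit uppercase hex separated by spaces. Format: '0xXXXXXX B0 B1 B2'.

Sextets: R=17, x=49, x=49, 8=60
24-bit: (17<<18) | (49<<12) | (49<<6) | 60
      = 0x440000 | 0x031000 | 0x000C40 | 0x00003C
      = 0x471C7C
Bytes: (v>>16)&0xFF=47, (v>>8)&0xFF=1C, v&0xFF=7C

Answer: 0x471C7C 47 1C 7C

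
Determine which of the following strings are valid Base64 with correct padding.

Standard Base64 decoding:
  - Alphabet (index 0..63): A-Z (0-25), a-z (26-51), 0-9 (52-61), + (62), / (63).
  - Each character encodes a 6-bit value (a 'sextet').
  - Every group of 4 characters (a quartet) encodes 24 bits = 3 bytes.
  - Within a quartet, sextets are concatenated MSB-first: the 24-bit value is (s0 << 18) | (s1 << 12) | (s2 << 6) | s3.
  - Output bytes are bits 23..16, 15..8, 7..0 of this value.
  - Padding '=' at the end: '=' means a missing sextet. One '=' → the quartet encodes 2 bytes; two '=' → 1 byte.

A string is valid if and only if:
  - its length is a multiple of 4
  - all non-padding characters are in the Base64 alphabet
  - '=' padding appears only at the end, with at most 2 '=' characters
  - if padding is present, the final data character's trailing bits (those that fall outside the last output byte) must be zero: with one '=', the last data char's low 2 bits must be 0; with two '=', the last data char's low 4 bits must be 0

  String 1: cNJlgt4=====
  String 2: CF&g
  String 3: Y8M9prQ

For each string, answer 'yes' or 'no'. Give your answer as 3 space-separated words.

Answer: no no no

Derivation:
String 1: 'cNJlgt4=====' → invalid (5 pad chars (max 2))
String 2: 'CF&g' → invalid (bad char(s): ['&'])
String 3: 'Y8M9prQ' → invalid (len=7 not mult of 4)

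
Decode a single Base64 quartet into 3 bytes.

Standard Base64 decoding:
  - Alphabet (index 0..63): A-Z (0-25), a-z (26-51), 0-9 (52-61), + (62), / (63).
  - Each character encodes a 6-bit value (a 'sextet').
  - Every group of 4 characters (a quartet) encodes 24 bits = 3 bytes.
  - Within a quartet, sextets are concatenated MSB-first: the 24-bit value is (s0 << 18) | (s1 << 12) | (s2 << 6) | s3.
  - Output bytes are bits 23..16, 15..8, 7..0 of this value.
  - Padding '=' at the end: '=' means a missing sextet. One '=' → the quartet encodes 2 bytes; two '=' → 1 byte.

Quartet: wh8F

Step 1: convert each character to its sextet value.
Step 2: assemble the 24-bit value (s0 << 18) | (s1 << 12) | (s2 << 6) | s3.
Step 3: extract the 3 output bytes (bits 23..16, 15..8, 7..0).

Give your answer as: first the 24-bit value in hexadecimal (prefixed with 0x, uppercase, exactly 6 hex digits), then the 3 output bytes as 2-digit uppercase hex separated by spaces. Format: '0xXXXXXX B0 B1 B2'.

Answer: 0xC21F05 C2 1F 05

Derivation:
Sextets: w=48, h=33, 8=60, F=5
24-bit: (48<<18) | (33<<12) | (60<<6) | 5
      = 0xC00000 | 0x021000 | 0x000F00 | 0x000005
      = 0xC21F05
Bytes: (v>>16)&0xFF=C2, (v>>8)&0xFF=1F, v&0xFF=05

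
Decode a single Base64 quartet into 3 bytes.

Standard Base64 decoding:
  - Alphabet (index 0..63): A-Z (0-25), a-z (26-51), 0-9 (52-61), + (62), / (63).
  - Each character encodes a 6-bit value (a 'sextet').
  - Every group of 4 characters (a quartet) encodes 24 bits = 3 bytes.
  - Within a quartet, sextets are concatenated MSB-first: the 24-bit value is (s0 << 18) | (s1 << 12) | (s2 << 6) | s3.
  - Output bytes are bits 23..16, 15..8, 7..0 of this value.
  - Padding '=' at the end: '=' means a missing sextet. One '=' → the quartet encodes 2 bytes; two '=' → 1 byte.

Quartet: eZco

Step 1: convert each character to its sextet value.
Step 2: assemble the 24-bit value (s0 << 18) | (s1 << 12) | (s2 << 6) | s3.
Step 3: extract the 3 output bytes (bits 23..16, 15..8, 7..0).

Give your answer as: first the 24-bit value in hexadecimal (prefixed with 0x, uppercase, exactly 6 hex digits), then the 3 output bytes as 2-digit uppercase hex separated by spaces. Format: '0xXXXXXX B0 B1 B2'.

Sextets: e=30, Z=25, c=28, o=40
24-bit: (30<<18) | (25<<12) | (28<<6) | 40
      = 0x780000 | 0x019000 | 0x000700 | 0x000028
      = 0x799728
Bytes: (v>>16)&0xFF=79, (v>>8)&0xFF=97, v&0xFF=28

Answer: 0x799728 79 97 28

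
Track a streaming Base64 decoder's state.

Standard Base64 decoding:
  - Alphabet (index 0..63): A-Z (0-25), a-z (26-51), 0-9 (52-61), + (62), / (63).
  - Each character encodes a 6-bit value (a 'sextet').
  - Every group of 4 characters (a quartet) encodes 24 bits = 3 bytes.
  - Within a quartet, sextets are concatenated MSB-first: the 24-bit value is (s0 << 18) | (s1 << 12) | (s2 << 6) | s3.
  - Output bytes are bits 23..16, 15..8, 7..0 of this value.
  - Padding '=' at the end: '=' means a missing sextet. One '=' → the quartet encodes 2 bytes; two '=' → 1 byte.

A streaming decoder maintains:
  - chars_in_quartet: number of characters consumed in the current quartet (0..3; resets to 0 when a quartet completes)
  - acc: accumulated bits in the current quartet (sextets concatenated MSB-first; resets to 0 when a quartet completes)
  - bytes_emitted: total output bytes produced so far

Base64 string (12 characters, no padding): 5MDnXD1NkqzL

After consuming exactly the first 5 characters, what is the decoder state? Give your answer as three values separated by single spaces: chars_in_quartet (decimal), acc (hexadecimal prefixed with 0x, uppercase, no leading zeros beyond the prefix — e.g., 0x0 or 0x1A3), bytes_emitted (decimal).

Answer: 1 0x17 3

Derivation:
After char 0 ('5'=57): chars_in_quartet=1 acc=0x39 bytes_emitted=0
After char 1 ('M'=12): chars_in_quartet=2 acc=0xE4C bytes_emitted=0
After char 2 ('D'=3): chars_in_quartet=3 acc=0x39303 bytes_emitted=0
After char 3 ('n'=39): chars_in_quartet=4 acc=0xE4C0E7 -> emit E4 C0 E7, reset; bytes_emitted=3
After char 4 ('X'=23): chars_in_quartet=1 acc=0x17 bytes_emitted=3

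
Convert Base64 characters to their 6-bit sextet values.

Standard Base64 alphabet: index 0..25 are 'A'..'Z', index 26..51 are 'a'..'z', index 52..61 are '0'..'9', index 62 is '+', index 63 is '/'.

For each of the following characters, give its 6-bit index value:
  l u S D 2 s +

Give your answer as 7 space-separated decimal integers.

Answer: 37 46 18 3 54 44 62

Derivation:
'l': a..z range, 26 + ord('l') − ord('a') = 37
'u': a..z range, 26 + ord('u') − ord('a') = 46
'S': A..Z range, ord('S') − ord('A') = 18
'D': A..Z range, ord('D') − ord('A') = 3
'2': 0..9 range, 52 + ord('2') − ord('0') = 54
's': a..z range, 26 + ord('s') − ord('a') = 44
'+': index 62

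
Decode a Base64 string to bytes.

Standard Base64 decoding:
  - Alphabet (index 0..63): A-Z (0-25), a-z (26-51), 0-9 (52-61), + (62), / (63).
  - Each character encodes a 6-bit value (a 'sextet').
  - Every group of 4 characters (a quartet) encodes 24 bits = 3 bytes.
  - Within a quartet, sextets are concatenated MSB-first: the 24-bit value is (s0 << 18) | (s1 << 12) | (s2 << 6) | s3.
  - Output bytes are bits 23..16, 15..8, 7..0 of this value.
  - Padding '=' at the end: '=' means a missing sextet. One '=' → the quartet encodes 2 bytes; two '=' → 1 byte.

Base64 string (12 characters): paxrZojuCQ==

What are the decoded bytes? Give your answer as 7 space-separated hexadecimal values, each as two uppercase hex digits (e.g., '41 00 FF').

Answer: A5 AC 6B 66 88 EE 09

Derivation:
After char 0 ('p'=41): chars_in_quartet=1 acc=0x29 bytes_emitted=0
After char 1 ('a'=26): chars_in_quartet=2 acc=0xA5A bytes_emitted=0
After char 2 ('x'=49): chars_in_quartet=3 acc=0x296B1 bytes_emitted=0
After char 3 ('r'=43): chars_in_quartet=4 acc=0xA5AC6B -> emit A5 AC 6B, reset; bytes_emitted=3
After char 4 ('Z'=25): chars_in_quartet=1 acc=0x19 bytes_emitted=3
After char 5 ('o'=40): chars_in_quartet=2 acc=0x668 bytes_emitted=3
After char 6 ('j'=35): chars_in_quartet=3 acc=0x19A23 bytes_emitted=3
After char 7 ('u'=46): chars_in_quartet=4 acc=0x6688EE -> emit 66 88 EE, reset; bytes_emitted=6
After char 8 ('C'=2): chars_in_quartet=1 acc=0x2 bytes_emitted=6
After char 9 ('Q'=16): chars_in_quartet=2 acc=0x90 bytes_emitted=6
Padding '==': partial quartet acc=0x90 -> emit 09; bytes_emitted=7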